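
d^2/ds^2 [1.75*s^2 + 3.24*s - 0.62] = 3.50000000000000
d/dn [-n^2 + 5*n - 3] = 5 - 2*n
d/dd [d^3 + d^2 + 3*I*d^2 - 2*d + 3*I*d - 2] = 3*d^2 + d*(2 + 6*I) - 2 + 3*I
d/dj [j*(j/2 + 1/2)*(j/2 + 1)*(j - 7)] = j^3 - 3*j^2 - 19*j/2 - 7/2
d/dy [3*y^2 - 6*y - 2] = 6*y - 6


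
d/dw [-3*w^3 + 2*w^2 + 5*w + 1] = -9*w^2 + 4*w + 5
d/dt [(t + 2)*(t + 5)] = 2*t + 7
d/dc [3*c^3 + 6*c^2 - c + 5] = 9*c^2 + 12*c - 1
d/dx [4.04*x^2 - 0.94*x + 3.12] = 8.08*x - 0.94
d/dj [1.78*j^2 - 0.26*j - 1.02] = 3.56*j - 0.26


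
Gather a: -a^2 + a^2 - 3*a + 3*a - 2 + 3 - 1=0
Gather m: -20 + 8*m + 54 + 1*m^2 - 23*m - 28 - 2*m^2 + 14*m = -m^2 - m + 6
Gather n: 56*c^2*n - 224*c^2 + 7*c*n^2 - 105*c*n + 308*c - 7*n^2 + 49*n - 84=-224*c^2 + 308*c + n^2*(7*c - 7) + n*(56*c^2 - 105*c + 49) - 84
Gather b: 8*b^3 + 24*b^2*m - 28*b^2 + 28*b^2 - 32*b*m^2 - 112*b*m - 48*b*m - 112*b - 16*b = 8*b^3 + 24*b^2*m + b*(-32*m^2 - 160*m - 128)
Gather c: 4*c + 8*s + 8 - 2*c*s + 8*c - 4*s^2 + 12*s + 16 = c*(12 - 2*s) - 4*s^2 + 20*s + 24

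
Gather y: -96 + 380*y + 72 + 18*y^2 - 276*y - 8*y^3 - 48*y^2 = -8*y^3 - 30*y^2 + 104*y - 24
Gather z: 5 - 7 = -2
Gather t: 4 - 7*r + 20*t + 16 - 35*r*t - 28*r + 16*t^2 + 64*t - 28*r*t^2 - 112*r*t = -35*r + t^2*(16 - 28*r) + t*(84 - 147*r) + 20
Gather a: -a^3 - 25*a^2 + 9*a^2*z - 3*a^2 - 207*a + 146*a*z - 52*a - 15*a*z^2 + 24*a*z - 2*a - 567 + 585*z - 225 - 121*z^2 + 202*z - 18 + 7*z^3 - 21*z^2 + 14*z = -a^3 + a^2*(9*z - 28) + a*(-15*z^2 + 170*z - 261) + 7*z^3 - 142*z^2 + 801*z - 810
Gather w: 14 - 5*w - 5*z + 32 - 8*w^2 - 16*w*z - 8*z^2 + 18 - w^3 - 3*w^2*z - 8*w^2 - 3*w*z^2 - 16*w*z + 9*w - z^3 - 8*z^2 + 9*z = -w^3 + w^2*(-3*z - 16) + w*(-3*z^2 - 32*z + 4) - z^3 - 16*z^2 + 4*z + 64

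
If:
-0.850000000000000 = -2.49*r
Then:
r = 0.34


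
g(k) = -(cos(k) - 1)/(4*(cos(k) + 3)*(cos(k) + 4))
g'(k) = -(cos(k) - 1)*sin(k)/(4*(cos(k) + 3)*(cos(k) + 4)^2) - (cos(k) - 1)*sin(k)/(4*(cos(k) + 3)^2*(cos(k) + 4)) + sin(k)/(4*(cos(k) + 3)*(cos(k) + 4))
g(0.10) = 0.00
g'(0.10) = 0.00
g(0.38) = 0.00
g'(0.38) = 0.00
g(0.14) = 0.00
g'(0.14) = 0.00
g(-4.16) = 0.04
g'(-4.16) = 0.05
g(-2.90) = 0.08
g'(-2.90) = -0.03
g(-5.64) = 0.00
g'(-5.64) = 0.01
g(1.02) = 0.01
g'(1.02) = 0.02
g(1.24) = 0.01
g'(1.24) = 0.02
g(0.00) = 0.00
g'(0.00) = 0.00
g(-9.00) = 0.07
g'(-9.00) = -0.04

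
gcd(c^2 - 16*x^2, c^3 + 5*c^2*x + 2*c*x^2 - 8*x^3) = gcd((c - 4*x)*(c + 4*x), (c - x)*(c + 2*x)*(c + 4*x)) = c + 4*x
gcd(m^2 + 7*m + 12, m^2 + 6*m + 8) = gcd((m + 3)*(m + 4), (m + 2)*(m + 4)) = m + 4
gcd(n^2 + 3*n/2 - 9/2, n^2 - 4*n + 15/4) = n - 3/2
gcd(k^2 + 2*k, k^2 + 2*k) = k^2 + 2*k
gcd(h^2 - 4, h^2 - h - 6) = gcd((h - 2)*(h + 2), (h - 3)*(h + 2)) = h + 2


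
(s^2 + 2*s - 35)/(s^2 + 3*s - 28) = (s - 5)/(s - 4)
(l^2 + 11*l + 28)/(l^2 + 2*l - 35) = (l + 4)/(l - 5)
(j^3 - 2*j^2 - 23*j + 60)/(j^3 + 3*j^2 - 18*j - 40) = (j - 3)/(j + 2)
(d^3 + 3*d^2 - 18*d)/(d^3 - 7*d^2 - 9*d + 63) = d*(d + 6)/(d^2 - 4*d - 21)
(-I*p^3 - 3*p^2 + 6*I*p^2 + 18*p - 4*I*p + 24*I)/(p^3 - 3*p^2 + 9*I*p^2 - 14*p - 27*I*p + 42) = (-I*p^3 + p^2*(-3 + 6*I) + p*(18 - 4*I) + 24*I)/(p^3 + p^2*(-3 + 9*I) + p*(-14 - 27*I) + 42)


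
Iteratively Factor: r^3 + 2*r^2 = (r)*(r^2 + 2*r) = r*(r + 2)*(r)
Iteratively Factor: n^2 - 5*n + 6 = (n - 2)*(n - 3)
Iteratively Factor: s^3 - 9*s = (s + 3)*(s^2 - 3*s) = (s - 3)*(s + 3)*(s)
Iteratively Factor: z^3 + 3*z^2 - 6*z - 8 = (z + 1)*(z^2 + 2*z - 8) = (z + 1)*(z + 4)*(z - 2)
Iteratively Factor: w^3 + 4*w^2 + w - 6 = (w + 2)*(w^2 + 2*w - 3) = (w - 1)*(w + 2)*(w + 3)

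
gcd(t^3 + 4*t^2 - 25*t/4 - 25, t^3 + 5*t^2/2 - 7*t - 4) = t + 4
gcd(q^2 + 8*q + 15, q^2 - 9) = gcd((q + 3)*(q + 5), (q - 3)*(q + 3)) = q + 3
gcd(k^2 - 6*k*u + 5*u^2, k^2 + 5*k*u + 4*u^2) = 1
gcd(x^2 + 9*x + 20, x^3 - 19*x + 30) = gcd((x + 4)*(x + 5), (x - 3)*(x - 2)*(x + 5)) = x + 5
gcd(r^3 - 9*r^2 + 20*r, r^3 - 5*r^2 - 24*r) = r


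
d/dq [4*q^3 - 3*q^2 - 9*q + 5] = 12*q^2 - 6*q - 9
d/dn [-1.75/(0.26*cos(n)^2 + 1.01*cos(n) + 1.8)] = -(0.91*cos(n) + 1.7675)*sin(n)/(0.26*cos(n)^2 + 1.01*cos(n) + 1.8)^2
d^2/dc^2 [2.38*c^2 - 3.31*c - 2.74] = 4.76000000000000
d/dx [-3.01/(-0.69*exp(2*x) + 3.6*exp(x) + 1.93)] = (10.836 - 4.1538*exp(x))*exp(x)/(-0.69*exp(2*x) + 3.6*exp(x) + 1.93)^2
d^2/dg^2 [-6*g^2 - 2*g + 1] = -12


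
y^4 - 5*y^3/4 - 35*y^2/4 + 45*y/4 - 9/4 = (y - 3)*(y - 1)*(y - 1/4)*(y + 3)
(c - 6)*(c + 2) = c^2 - 4*c - 12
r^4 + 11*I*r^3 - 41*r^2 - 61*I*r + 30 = (r + I)*(r + 2*I)*(r + 3*I)*(r + 5*I)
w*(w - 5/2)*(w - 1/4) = w^3 - 11*w^2/4 + 5*w/8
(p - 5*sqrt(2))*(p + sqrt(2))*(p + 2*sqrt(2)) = p^3 - 2*sqrt(2)*p^2 - 26*p - 20*sqrt(2)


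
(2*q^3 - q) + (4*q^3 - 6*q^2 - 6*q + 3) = 6*q^3 - 6*q^2 - 7*q + 3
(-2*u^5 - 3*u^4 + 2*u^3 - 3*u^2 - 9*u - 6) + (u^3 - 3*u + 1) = -2*u^5 - 3*u^4 + 3*u^3 - 3*u^2 - 12*u - 5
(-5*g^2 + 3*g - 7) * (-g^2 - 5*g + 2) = 5*g^4 + 22*g^3 - 18*g^2 + 41*g - 14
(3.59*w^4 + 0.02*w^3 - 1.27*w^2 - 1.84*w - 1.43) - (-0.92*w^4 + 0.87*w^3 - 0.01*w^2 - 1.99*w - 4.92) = 4.51*w^4 - 0.85*w^3 - 1.26*w^2 + 0.15*w + 3.49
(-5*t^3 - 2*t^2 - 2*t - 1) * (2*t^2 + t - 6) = -10*t^5 - 9*t^4 + 24*t^3 + 8*t^2 + 11*t + 6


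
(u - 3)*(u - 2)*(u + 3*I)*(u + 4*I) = u^4 - 5*u^3 + 7*I*u^3 - 6*u^2 - 35*I*u^2 + 60*u + 42*I*u - 72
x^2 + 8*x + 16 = (x + 4)^2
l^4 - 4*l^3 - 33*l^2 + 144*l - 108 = (l - 6)*(l - 3)*(l - 1)*(l + 6)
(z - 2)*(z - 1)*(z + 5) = z^3 + 2*z^2 - 13*z + 10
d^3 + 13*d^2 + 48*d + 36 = (d + 1)*(d + 6)^2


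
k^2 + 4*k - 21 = (k - 3)*(k + 7)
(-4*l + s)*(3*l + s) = -12*l^2 - l*s + s^2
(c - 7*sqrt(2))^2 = c^2 - 14*sqrt(2)*c + 98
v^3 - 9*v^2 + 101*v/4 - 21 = (v - 4)*(v - 7/2)*(v - 3/2)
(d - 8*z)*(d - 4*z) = d^2 - 12*d*z + 32*z^2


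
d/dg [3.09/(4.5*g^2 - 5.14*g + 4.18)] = (15.8826 - 27.81*g)/(4.5*g^2 - 5.14*g + 4.18)^2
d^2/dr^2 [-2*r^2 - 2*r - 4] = -4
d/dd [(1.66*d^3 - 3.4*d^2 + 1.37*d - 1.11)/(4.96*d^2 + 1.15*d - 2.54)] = (8.2336*d^4 + 3.818*d^3 - 23.3544*d^2 + 28.2832*d - 2.2033)/(24.6016*d^4 + 11.408*d^3 - 23.8743*d^2 - 5.842*d + 6.4516)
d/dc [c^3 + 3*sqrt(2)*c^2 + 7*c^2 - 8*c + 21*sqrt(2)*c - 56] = 3*c^2 + 6*sqrt(2)*c + 14*c - 8 + 21*sqrt(2)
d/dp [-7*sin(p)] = -7*cos(p)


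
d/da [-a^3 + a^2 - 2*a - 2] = -3*a^2 + 2*a - 2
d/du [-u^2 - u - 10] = -2*u - 1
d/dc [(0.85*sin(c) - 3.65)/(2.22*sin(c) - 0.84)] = 7.389*cos(c)/(2.22*sin(c) - 0.84)^2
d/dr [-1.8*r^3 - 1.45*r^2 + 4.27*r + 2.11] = -5.4*r^2 - 2.9*r + 4.27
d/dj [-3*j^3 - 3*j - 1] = -9*j^2 - 3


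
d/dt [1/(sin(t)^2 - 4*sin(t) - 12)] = 2*(2 - sin(t))*cos(t)/((sin(t) - 6)^2*(sin(t) + 2)^2)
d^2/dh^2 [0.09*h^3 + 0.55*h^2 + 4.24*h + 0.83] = 0.54*h + 1.1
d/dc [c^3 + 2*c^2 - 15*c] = 3*c^2 + 4*c - 15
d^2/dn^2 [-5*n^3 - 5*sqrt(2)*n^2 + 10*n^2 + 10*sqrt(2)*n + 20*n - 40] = -30*n - 10*sqrt(2) + 20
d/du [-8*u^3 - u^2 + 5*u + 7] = -24*u^2 - 2*u + 5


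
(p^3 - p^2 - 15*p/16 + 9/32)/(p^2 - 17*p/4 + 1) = (8*p^2 - 6*p - 9)/(8*(p - 4))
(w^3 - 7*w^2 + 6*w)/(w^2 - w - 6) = w*(-w^2 + 7*w - 6)/(-w^2 + w + 6)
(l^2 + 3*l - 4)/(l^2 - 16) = (l - 1)/(l - 4)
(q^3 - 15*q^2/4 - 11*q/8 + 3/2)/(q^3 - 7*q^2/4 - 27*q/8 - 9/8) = (2*q^2 - 9*q + 4)/(2*q^2 - 5*q - 3)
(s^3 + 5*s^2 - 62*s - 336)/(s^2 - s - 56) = s + 6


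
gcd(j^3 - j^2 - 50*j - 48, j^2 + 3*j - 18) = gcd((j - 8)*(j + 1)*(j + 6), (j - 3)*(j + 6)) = j + 6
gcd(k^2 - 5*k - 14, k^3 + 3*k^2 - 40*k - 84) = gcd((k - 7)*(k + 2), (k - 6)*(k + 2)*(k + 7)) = k + 2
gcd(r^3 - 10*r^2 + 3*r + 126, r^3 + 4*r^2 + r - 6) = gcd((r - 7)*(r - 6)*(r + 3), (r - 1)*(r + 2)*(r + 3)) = r + 3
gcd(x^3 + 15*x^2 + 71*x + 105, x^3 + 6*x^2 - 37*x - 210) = x^2 + 12*x + 35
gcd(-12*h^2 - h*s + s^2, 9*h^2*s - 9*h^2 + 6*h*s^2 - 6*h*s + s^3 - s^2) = 3*h + s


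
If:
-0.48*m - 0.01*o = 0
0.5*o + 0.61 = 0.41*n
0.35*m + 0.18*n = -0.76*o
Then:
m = 0.01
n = 1.15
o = -0.28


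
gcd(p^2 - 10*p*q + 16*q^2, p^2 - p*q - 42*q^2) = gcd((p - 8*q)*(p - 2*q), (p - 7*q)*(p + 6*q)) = 1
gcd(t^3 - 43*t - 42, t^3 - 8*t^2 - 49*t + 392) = t - 7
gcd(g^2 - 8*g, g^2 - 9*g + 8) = g - 8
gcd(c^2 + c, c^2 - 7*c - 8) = c + 1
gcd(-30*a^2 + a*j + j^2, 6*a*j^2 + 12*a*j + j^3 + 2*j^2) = 6*a + j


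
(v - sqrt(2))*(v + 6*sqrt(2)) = v^2 + 5*sqrt(2)*v - 12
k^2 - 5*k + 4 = (k - 4)*(k - 1)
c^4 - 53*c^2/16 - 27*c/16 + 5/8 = (c - 2)*(c - 1/4)*(c + 1)*(c + 5/4)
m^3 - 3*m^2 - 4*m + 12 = (m - 3)*(m - 2)*(m + 2)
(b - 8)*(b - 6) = b^2 - 14*b + 48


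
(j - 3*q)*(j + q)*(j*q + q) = j^3*q - 2*j^2*q^2 + j^2*q - 3*j*q^3 - 2*j*q^2 - 3*q^3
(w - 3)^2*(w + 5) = w^3 - w^2 - 21*w + 45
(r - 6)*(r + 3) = r^2 - 3*r - 18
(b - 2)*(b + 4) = b^2 + 2*b - 8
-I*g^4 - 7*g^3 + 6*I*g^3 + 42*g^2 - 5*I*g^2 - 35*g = g*(g - 5)*(g - 7*I)*(-I*g + I)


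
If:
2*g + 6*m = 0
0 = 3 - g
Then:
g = 3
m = -1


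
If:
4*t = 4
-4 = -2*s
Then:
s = 2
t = 1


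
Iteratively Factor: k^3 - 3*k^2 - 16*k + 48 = (k + 4)*(k^2 - 7*k + 12) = (k - 3)*(k + 4)*(k - 4)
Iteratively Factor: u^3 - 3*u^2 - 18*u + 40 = (u - 2)*(u^2 - u - 20) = (u - 2)*(u + 4)*(u - 5)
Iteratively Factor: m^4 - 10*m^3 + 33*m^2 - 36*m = (m)*(m^3 - 10*m^2 + 33*m - 36) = m*(m - 3)*(m^2 - 7*m + 12) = m*(m - 3)^2*(m - 4)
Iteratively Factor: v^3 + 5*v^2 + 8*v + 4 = (v + 2)*(v^2 + 3*v + 2) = (v + 2)^2*(v + 1)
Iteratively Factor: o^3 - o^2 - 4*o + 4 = (o - 1)*(o^2 - 4) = (o - 1)*(o + 2)*(o - 2)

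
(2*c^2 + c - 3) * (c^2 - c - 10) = 2*c^4 - c^3 - 24*c^2 - 7*c + 30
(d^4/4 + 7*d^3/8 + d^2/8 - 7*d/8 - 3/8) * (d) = d^5/4 + 7*d^4/8 + d^3/8 - 7*d^2/8 - 3*d/8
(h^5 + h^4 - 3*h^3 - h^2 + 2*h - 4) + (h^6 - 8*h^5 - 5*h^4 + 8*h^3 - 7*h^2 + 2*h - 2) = h^6 - 7*h^5 - 4*h^4 + 5*h^3 - 8*h^2 + 4*h - 6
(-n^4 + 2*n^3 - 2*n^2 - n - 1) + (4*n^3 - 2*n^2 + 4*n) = -n^4 + 6*n^3 - 4*n^2 + 3*n - 1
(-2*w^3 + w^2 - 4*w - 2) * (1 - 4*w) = 8*w^4 - 6*w^3 + 17*w^2 + 4*w - 2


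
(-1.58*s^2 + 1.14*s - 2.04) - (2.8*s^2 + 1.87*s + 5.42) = -4.38*s^2 - 0.73*s - 7.46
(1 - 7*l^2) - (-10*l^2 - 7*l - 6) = 3*l^2 + 7*l + 7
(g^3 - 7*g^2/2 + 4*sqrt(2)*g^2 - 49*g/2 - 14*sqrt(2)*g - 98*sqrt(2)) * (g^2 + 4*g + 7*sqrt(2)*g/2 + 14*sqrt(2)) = g^5 + g^4/2 + 15*sqrt(2)*g^4/2 - 21*g^3/2 + 15*sqrt(2)*g^3/4 - 1155*sqrt(2)*g^2/4 - 84*g^2 - 1078*g - 735*sqrt(2)*g - 2744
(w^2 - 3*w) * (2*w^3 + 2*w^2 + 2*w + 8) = 2*w^5 - 4*w^4 - 4*w^3 + 2*w^2 - 24*w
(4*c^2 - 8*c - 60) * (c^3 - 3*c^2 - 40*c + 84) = 4*c^5 - 20*c^4 - 196*c^3 + 836*c^2 + 1728*c - 5040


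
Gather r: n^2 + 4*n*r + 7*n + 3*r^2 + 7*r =n^2 + 7*n + 3*r^2 + r*(4*n + 7)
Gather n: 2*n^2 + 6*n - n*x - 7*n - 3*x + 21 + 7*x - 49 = 2*n^2 + n*(-x - 1) + 4*x - 28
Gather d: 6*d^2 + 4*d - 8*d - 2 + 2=6*d^2 - 4*d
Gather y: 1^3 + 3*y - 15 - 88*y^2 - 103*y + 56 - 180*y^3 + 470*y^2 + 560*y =-180*y^3 + 382*y^2 + 460*y + 42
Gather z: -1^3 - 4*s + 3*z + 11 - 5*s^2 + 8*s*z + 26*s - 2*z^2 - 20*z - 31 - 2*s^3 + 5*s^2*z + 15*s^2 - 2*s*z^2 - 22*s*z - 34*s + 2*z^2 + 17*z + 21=-2*s^3 + 10*s^2 - 2*s*z^2 - 12*s + z*(5*s^2 - 14*s)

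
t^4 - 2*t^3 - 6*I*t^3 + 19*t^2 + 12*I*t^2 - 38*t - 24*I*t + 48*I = (t - 2)*(t - 8*I)*(t - I)*(t + 3*I)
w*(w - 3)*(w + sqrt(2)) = w^3 - 3*w^2 + sqrt(2)*w^2 - 3*sqrt(2)*w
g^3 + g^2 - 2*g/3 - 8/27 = (g - 2/3)*(g + 1/3)*(g + 4/3)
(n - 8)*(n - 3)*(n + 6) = n^3 - 5*n^2 - 42*n + 144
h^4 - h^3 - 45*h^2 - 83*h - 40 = (h - 8)*(h + 1)^2*(h + 5)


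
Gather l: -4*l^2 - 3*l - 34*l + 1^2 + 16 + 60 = -4*l^2 - 37*l + 77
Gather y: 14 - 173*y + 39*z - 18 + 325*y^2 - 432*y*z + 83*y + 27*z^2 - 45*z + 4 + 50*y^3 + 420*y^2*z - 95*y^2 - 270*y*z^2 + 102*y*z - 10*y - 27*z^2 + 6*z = 50*y^3 + y^2*(420*z + 230) + y*(-270*z^2 - 330*z - 100)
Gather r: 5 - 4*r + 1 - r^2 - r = -r^2 - 5*r + 6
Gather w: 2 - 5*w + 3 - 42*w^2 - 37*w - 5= -42*w^2 - 42*w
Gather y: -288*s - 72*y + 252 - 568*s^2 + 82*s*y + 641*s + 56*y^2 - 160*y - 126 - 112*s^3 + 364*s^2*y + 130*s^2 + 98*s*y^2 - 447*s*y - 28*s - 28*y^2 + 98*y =-112*s^3 - 438*s^2 + 325*s + y^2*(98*s + 28) + y*(364*s^2 - 365*s - 134) + 126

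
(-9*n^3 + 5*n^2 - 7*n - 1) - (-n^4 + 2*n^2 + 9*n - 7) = n^4 - 9*n^3 + 3*n^2 - 16*n + 6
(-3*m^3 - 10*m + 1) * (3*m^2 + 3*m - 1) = -9*m^5 - 9*m^4 - 27*m^3 - 27*m^2 + 13*m - 1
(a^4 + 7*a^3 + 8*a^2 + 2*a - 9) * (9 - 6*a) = -6*a^5 - 33*a^4 + 15*a^3 + 60*a^2 + 72*a - 81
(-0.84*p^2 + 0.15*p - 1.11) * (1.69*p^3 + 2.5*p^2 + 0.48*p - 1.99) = -1.4196*p^5 - 1.8465*p^4 - 1.9041*p^3 - 1.0314*p^2 - 0.8313*p + 2.2089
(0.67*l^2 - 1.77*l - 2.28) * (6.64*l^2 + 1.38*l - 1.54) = 4.4488*l^4 - 10.8282*l^3 - 18.6136*l^2 - 0.420599999999999*l + 3.5112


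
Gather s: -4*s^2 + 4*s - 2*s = -4*s^2 + 2*s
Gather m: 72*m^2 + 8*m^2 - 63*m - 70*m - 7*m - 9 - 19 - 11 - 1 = 80*m^2 - 140*m - 40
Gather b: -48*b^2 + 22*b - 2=-48*b^2 + 22*b - 2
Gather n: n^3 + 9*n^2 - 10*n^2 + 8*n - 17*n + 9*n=n^3 - n^2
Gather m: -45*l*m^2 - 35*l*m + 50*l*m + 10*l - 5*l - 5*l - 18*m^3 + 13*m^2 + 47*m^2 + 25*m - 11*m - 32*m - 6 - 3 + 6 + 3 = -18*m^3 + m^2*(60 - 45*l) + m*(15*l - 18)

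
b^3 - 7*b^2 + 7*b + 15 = (b - 5)*(b - 3)*(b + 1)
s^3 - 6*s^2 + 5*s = s*(s - 5)*(s - 1)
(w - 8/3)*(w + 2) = w^2 - 2*w/3 - 16/3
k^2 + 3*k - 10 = (k - 2)*(k + 5)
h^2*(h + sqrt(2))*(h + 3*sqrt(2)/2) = h^4 + 5*sqrt(2)*h^3/2 + 3*h^2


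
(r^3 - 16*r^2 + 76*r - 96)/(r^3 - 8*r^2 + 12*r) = (r - 8)/r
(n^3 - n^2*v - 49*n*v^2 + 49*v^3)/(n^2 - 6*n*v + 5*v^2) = (-n^2 + 49*v^2)/(-n + 5*v)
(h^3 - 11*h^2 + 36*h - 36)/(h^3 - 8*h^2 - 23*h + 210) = (h^2 - 5*h + 6)/(h^2 - 2*h - 35)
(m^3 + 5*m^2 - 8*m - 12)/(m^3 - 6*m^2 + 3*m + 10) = (m + 6)/(m - 5)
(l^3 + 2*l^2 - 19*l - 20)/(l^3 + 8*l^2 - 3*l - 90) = (l^2 - 3*l - 4)/(l^2 + 3*l - 18)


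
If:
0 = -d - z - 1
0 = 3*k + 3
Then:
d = -z - 1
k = -1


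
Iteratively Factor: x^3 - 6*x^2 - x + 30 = (x - 3)*(x^2 - 3*x - 10) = (x - 3)*(x + 2)*(x - 5)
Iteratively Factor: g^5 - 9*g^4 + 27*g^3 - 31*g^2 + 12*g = (g)*(g^4 - 9*g^3 + 27*g^2 - 31*g + 12) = g*(g - 3)*(g^3 - 6*g^2 + 9*g - 4) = g*(g - 3)*(g - 1)*(g^2 - 5*g + 4) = g*(g - 3)*(g - 1)^2*(g - 4)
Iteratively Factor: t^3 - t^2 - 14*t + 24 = (t - 2)*(t^2 + t - 12) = (t - 3)*(t - 2)*(t + 4)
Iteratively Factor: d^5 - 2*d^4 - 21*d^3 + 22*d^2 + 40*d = (d - 5)*(d^4 + 3*d^3 - 6*d^2 - 8*d) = (d - 5)*(d + 4)*(d^3 - d^2 - 2*d) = d*(d - 5)*(d + 4)*(d^2 - d - 2) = d*(d - 5)*(d - 2)*(d + 4)*(d + 1)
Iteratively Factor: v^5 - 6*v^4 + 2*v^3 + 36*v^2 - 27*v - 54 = (v - 3)*(v^4 - 3*v^3 - 7*v^2 + 15*v + 18) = (v - 3)^2*(v^3 - 7*v - 6) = (v - 3)^3*(v^2 + 3*v + 2) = (v - 3)^3*(v + 2)*(v + 1)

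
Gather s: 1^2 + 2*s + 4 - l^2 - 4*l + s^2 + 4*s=-l^2 - 4*l + s^2 + 6*s + 5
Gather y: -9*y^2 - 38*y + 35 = -9*y^2 - 38*y + 35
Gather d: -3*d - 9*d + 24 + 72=96 - 12*d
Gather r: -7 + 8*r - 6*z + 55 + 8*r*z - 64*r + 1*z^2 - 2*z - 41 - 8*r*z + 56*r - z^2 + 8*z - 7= 0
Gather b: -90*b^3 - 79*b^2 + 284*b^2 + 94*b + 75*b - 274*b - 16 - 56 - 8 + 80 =-90*b^3 + 205*b^2 - 105*b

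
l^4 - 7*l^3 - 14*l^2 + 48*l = l*(l - 8)*(l - 2)*(l + 3)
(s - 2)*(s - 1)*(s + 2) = s^3 - s^2 - 4*s + 4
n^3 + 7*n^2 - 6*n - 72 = (n - 3)*(n + 4)*(n + 6)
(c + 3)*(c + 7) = c^2 + 10*c + 21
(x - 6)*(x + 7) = x^2 + x - 42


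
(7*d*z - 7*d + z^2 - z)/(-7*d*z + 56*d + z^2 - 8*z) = (-7*d*z + 7*d - z^2 + z)/(7*d*z - 56*d - z^2 + 8*z)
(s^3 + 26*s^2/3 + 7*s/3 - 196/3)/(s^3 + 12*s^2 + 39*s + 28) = (s - 7/3)/(s + 1)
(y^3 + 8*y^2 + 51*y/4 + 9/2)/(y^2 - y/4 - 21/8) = 2*(2*y^2 + 13*y + 6)/(4*y - 7)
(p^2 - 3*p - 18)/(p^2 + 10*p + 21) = (p - 6)/(p + 7)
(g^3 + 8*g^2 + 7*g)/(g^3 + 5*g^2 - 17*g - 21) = g/(g - 3)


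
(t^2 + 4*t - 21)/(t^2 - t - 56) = (t - 3)/(t - 8)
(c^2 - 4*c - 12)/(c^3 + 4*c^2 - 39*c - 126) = (c + 2)/(c^2 + 10*c + 21)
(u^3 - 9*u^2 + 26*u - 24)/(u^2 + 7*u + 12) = (u^3 - 9*u^2 + 26*u - 24)/(u^2 + 7*u + 12)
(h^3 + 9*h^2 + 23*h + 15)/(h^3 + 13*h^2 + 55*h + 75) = (h + 1)/(h + 5)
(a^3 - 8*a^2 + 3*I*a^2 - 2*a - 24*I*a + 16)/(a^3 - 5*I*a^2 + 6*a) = (a^2 + 2*a*(-4 + I) - 16*I)/(a*(a - 6*I))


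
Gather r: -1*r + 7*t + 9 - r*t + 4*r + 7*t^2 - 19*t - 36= r*(3 - t) + 7*t^2 - 12*t - 27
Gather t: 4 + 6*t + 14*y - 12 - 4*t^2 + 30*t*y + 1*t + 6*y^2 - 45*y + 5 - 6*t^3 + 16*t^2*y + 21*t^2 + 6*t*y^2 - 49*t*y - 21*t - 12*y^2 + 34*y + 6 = -6*t^3 + t^2*(16*y + 17) + t*(6*y^2 - 19*y - 14) - 6*y^2 + 3*y + 3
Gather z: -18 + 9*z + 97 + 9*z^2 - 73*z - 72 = 9*z^2 - 64*z + 7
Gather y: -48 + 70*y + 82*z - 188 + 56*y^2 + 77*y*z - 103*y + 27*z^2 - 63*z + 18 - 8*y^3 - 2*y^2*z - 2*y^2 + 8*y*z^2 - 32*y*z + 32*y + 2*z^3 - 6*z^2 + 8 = -8*y^3 + y^2*(54 - 2*z) + y*(8*z^2 + 45*z - 1) + 2*z^3 + 21*z^2 + 19*z - 210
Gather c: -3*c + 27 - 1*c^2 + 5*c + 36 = -c^2 + 2*c + 63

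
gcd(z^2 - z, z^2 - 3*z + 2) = z - 1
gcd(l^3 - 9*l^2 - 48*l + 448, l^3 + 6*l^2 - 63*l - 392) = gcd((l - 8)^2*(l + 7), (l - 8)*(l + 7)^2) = l^2 - l - 56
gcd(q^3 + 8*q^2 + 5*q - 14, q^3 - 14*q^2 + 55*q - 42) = q - 1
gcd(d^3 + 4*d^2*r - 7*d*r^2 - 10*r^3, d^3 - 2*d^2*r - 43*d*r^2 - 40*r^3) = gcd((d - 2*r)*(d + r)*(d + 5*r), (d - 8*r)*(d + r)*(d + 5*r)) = d^2 + 6*d*r + 5*r^2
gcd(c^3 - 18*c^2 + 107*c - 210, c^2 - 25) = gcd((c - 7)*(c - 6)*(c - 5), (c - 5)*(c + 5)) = c - 5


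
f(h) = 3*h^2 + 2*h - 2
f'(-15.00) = -88.00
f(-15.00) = 643.00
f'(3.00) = 20.00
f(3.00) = 31.00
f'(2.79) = 18.74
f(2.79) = 26.93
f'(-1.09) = -4.54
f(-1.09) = -0.62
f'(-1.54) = -7.24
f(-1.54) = 2.03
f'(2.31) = 15.86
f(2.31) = 18.63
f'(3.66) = 23.96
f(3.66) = 45.51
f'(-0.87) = -3.22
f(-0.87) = -1.47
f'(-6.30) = -35.80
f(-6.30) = 104.47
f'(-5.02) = -28.12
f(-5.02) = 63.56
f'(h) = 6*h + 2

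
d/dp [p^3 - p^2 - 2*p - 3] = 3*p^2 - 2*p - 2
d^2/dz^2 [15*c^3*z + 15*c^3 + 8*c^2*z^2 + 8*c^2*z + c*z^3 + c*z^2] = 2*c*(8*c + 3*z + 1)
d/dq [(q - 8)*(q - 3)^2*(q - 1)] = 4*q^3 - 45*q^2 + 142*q - 129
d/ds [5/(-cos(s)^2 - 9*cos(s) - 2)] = -5*(2*cos(s) + 9)*sin(s)/(cos(s)^2 + 9*cos(s) + 2)^2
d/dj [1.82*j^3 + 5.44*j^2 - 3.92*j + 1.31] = 5.46*j^2 + 10.88*j - 3.92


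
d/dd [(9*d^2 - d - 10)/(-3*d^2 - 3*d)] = -10/(3*d^2)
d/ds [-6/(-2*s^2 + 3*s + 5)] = 6*(3 - 4*s)/(-2*s^2 + 3*s + 5)^2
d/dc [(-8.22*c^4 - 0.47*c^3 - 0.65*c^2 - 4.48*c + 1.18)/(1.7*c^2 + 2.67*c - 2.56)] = (-27.948*c^5 - 66.6412*c^4 + 81.663*c^3 + 9.4901*c^2 - 0.684*c + 8.3182)/(2.89*c^4 + 9.078*c^3 - 1.5751*c^2 - 13.6704*c + 6.5536)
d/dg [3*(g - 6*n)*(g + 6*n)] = 6*g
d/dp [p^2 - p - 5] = 2*p - 1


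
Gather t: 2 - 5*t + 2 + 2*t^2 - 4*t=2*t^2 - 9*t + 4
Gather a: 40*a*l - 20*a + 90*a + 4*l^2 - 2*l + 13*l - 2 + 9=a*(40*l + 70) + 4*l^2 + 11*l + 7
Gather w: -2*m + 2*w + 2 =-2*m + 2*w + 2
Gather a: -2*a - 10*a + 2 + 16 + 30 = 48 - 12*a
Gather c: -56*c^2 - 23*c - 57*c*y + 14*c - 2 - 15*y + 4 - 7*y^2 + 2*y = -56*c^2 + c*(-57*y - 9) - 7*y^2 - 13*y + 2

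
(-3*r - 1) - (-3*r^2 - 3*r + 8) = 3*r^2 - 9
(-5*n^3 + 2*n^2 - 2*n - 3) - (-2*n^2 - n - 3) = -5*n^3 + 4*n^2 - n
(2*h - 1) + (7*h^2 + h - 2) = 7*h^2 + 3*h - 3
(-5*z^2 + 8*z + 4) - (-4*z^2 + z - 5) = -z^2 + 7*z + 9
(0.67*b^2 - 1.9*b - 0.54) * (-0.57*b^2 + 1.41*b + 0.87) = -0.3819*b^4 + 2.0277*b^3 - 1.7883*b^2 - 2.4144*b - 0.4698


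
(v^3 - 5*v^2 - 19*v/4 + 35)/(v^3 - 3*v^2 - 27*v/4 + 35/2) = (v - 4)/(v - 2)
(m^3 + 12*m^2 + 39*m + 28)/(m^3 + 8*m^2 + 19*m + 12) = (m + 7)/(m + 3)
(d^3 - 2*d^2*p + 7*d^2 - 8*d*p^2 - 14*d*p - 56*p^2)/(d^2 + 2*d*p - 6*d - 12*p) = (d^2 - 4*d*p + 7*d - 28*p)/(d - 6)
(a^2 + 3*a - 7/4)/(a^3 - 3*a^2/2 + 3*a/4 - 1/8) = 2*(2*a + 7)/(4*a^2 - 4*a + 1)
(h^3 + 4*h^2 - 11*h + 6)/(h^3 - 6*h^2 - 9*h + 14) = (h^2 + 5*h - 6)/(h^2 - 5*h - 14)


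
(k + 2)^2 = k^2 + 4*k + 4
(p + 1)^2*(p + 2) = p^3 + 4*p^2 + 5*p + 2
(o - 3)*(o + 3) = o^2 - 9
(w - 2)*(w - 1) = w^2 - 3*w + 2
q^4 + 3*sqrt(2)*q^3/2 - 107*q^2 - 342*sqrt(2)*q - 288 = (q - 8*sqrt(2))*(q + sqrt(2)/2)*(q + 3*sqrt(2))*(q + 6*sqrt(2))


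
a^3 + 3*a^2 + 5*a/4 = a*(a + 1/2)*(a + 5/2)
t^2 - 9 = (t - 3)*(t + 3)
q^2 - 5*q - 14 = (q - 7)*(q + 2)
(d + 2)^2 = d^2 + 4*d + 4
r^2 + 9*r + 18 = (r + 3)*(r + 6)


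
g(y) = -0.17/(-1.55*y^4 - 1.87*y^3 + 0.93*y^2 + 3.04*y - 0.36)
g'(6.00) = -0.00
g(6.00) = 0.00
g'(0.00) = 3.99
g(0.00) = 0.47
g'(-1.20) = 0.08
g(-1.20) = 0.06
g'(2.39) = -0.00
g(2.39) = 0.00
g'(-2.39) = 0.01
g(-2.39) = 0.01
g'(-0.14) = 0.78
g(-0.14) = 0.22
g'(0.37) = 0.76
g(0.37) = -0.22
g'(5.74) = -0.00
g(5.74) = 0.00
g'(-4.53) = 0.00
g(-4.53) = 0.00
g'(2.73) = -0.00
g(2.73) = 0.00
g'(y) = -0.17*(6.2*y^3 + 5.61*y^2 - 1.86*y - 3.04)/(-1.55*y^4 - 1.87*y^3 + 0.93*y^2 + 3.04*y - 0.36)^2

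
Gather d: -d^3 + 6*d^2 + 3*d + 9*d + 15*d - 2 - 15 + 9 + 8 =-d^3 + 6*d^2 + 27*d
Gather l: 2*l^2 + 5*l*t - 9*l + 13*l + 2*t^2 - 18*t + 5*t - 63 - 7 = 2*l^2 + l*(5*t + 4) + 2*t^2 - 13*t - 70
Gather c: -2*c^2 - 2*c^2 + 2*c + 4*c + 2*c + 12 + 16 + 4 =-4*c^2 + 8*c + 32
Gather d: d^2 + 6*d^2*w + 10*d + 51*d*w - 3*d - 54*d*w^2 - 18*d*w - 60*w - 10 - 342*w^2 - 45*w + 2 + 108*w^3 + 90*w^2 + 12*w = d^2*(6*w + 1) + d*(-54*w^2 + 33*w + 7) + 108*w^3 - 252*w^2 - 93*w - 8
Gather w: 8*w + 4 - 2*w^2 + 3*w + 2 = -2*w^2 + 11*w + 6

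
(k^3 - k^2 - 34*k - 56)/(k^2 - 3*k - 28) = k + 2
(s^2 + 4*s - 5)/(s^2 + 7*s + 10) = (s - 1)/(s + 2)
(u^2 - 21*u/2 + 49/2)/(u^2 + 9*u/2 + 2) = (2*u^2 - 21*u + 49)/(2*u^2 + 9*u + 4)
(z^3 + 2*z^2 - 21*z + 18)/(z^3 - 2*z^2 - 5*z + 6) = (z + 6)/(z + 2)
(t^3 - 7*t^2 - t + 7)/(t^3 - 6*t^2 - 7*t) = (t - 1)/t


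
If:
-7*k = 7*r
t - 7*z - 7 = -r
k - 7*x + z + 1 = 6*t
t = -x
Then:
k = -4*z - 4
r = 4*z + 4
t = 3*z + 3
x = -3*z - 3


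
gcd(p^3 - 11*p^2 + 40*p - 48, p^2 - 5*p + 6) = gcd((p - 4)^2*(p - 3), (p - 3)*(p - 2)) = p - 3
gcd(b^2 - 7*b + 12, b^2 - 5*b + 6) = b - 3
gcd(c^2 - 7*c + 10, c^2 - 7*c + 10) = c^2 - 7*c + 10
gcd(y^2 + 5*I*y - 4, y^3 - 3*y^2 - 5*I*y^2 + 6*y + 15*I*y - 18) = y + I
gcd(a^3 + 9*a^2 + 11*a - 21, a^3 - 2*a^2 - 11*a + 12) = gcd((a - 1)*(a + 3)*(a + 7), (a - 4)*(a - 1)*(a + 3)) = a^2 + 2*a - 3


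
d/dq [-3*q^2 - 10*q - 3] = -6*q - 10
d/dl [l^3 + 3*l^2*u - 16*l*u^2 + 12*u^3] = 3*l^2 + 6*l*u - 16*u^2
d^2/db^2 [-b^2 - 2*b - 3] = -2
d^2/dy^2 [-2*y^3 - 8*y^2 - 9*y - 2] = -12*y - 16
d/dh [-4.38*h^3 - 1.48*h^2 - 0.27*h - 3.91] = -13.14*h^2 - 2.96*h - 0.27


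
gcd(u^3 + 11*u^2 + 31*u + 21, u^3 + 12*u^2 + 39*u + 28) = u^2 + 8*u + 7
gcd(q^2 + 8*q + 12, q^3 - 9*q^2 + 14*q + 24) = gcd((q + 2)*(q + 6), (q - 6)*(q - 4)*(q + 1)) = 1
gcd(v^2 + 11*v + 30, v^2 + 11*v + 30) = v^2 + 11*v + 30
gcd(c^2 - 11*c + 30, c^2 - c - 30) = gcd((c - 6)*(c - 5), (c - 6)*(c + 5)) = c - 6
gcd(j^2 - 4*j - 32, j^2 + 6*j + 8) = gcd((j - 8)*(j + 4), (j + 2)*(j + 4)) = j + 4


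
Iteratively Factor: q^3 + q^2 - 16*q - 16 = (q + 1)*(q^2 - 16) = (q - 4)*(q + 1)*(q + 4)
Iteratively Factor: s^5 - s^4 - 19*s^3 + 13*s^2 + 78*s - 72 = (s + 3)*(s^4 - 4*s^3 - 7*s^2 + 34*s - 24) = (s + 3)^2*(s^3 - 7*s^2 + 14*s - 8) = (s - 1)*(s + 3)^2*(s^2 - 6*s + 8) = (s - 2)*(s - 1)*(s + 3)^2*(s - 4)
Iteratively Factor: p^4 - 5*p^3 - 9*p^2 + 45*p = (p - 5)*(p^3 - 9*p) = (p - 5)*(p - 3)*(p^2 + 3*p) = p*(p - 5)*(p - 3)*(p + 3)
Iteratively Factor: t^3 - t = (t)*(t^2 - 1) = t*(t - 1)*(t + 1)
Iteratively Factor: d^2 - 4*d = (d - 4)*(d)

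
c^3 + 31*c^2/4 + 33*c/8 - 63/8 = (c - 3/4)*(c + 3/2)*(c + 7)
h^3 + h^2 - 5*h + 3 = (h - 1)^2*(h + 3)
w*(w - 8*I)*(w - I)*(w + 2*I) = w^4 - 7*I*w^3 + 10*w^2 - 16*I*w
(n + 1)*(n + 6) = n^2 + 7*n + 6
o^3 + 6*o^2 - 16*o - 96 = (o - 4)*(o + 4)*(o + 6)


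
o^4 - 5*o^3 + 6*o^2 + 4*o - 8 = (o - 2)^3*(o + 1)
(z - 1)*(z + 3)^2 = z^3 + 5*z^2 + 3*z - 9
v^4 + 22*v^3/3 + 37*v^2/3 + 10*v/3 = v*(v + 1/3)*(v + 2)*(v + 5)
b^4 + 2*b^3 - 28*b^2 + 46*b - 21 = (b - 3)*(b - 1)^2*(b + 7)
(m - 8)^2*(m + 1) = m^3 - 15*m^2 + 48*m + 64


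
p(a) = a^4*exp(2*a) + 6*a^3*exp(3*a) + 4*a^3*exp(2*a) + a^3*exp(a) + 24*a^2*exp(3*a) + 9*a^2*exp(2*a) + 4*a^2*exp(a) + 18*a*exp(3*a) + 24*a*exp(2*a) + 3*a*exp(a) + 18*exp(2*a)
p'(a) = 2*a^4*exp(2*a) + 18*a^3*exp(3*a) + 12*a^3*exp(2*a) + a^3*exp(a) + 90*a^2*exp(3*a) + 30*a^2*exp(2*a) + 7*a^2*exp(a) + 102*a*exp(3*a) + 66*a*exp(2*a) + 11*a*exp(a) + 18*exp(3*a) + 60*exp(2*a) + 3*exp(a)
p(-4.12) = -0.21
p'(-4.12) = 0.12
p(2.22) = 190671.69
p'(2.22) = 736697.99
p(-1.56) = 0.03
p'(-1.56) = -0.27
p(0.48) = 150.41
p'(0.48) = 655.94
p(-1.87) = 0.10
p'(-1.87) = -0.15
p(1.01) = 1459.83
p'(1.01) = 6144.37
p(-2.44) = 0.11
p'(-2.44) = 0.12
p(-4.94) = -0.26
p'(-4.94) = 0.00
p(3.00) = 3647212.78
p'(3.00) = 13538603.54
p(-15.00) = 0.00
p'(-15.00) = 0.00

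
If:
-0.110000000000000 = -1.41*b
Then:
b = 0.08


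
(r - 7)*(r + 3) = r^2 - 4*r - 21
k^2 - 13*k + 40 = (k - 8)*(k - 5)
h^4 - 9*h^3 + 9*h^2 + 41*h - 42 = (h - 7)*(h - 3)*(h - 1)*(h + 2)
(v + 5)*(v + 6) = v^2 + 11*v + 30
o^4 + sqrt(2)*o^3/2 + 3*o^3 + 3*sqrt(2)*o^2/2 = o^2*(o + 3)*(o + sqrt(2)/2)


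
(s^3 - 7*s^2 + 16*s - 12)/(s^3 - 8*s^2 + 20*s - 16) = (s - 3)/(s - 4)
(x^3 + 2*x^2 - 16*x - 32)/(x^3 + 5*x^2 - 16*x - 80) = (x + 2)/(x + 5)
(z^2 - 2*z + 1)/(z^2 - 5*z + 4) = (z - 1)/(z - 4)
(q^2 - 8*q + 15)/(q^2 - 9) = (q - 5)/(q + 3)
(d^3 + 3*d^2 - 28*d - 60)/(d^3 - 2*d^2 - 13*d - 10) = (d + 6)/(d + 1)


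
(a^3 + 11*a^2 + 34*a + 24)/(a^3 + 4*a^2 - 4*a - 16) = (a^2 + 7*a + 6)/(a^2 - 4)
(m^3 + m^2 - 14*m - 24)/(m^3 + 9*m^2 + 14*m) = (m^2 - m - 12)/(m*(m + 7))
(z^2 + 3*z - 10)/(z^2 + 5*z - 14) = (z + 5)/(z + 7)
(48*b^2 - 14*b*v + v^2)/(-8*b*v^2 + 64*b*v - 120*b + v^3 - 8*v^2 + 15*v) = (-6*b + v)/(v^2 - 8*v + 15)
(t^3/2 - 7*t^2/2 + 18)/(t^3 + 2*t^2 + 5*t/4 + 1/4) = 2*(t^3 - 7*t^2 + 36)/(4*t^3 + 8*t^2 + 5*t + 1)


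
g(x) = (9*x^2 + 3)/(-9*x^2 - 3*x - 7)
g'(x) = 18*x/(-9*x^2 - 3*x - 7) + (18*x + 3)*(9*x^2 + 3)/(-9*x^2 - 3*x - 7)^2 = 9*(-3*x^2 - 8*x + 1)/(81*x^4 + 54*x^3 + 135*x^2 + 42*x + 49)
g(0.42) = -0.47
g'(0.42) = -0.27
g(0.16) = -0.42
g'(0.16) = -0.05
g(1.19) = -0.68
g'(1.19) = -0.21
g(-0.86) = -0.87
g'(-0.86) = 0.42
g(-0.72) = -0.81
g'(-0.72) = 0.52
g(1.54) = -0.74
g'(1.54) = -0.15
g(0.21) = -0.42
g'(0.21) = -0.11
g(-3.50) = -1.06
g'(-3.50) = -0.01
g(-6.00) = -1.04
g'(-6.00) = -0.00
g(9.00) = -0.96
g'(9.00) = 0.00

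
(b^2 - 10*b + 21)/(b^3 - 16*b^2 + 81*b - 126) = 1/(b - 6)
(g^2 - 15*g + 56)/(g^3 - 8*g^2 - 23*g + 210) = (g - 8)/(g^2 - g - 30)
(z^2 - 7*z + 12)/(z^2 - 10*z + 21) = (z - 4)/(z - 7)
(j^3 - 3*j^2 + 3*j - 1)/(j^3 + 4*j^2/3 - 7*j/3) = 3*(j^2 - 2*j + 1)/(j*(3*j + 7))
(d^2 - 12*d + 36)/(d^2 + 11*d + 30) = (d^2 - 12*d + 36)/(d^2 + 11*d + 30)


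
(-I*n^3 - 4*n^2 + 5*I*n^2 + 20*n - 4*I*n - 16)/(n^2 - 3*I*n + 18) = (-I*n^3 + n^2*(-4 + 5*I) + 4*n*(5 - I) - 16)/(n^2 - 3*I*n + 18)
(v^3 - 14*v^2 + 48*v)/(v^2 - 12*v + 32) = v*(v - 6)/(v - 4)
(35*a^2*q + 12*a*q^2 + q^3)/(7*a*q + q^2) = 5*a + q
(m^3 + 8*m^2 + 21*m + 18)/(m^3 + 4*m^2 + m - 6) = (m + 3)/(m - 1)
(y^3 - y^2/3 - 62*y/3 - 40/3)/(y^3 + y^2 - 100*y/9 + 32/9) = 3*(3*y^2 - 13*y - 10)/(9*y^2 - 27*y + 8)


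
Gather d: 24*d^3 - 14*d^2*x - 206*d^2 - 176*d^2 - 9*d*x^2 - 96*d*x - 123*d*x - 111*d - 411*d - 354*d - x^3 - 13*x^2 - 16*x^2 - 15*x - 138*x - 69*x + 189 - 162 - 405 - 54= 24*d^3 + d^2*(-14*x - 382) + d*(-9*x^2 - 219*x - 876) - x^3 - 29*x^2 - 222*x - 432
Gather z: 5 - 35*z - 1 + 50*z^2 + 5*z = 50*z^2 - 30*z + 4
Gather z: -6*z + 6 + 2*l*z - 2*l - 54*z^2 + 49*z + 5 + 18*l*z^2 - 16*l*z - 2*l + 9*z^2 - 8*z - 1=-4*l + z^2*(18*l - 45) + z*(35 - 14*l) + 10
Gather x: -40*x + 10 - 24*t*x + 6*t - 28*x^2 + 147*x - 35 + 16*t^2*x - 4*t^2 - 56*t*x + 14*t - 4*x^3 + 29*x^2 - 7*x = -4*t^2 + 20*t - 4*x^3 + x^2 + x*(16*t^2 - 80*t + 100) - 25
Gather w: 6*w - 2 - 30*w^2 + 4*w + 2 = -30*w^2 + 10*w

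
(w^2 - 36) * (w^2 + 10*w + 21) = w^4 + 10*w^3 - 15*w^2 - 360*w - 756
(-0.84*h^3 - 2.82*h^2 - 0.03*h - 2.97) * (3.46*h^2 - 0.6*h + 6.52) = -2.9064*h^5 - 9.2532*h^4 - 3.8886*h^3 - 28.6446*h^2 + 1.5864*h - 19.3644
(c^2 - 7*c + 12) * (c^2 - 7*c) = c^4 - 14*c^3 + 61*c^2 - 84*c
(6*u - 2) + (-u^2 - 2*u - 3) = -u^2 + 4*u - 5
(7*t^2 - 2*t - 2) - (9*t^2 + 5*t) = -2*t^2 - 7*t - 2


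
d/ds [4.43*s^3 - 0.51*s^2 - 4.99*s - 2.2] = 13.29*s^2 - 1.02*s - 4.99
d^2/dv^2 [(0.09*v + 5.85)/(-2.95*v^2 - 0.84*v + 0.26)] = (-(0.09*v + 5.85)*(5.9*v + 0.84)*(11.8*v + 1.68) + (1.593*v + 34.6662)*(2.95*v^2 + 0.84*v - 0.26))/(2.95*v^2 + 0.84*v - 0.26)^3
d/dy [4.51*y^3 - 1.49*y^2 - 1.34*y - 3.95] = 13.53*y^2 - 2.98*y - 1.34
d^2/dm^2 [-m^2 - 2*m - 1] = -2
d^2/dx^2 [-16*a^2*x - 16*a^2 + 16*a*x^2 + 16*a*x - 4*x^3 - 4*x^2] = 32*a - 24*x - 8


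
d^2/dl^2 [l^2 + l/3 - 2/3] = 2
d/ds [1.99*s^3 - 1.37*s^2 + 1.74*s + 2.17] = 5.97*s^2 - 2.74*s + 1.74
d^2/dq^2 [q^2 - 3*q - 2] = 2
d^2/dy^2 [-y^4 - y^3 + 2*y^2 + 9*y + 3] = -12*y^2 - 6*y + 4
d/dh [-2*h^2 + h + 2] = 1 - 4*h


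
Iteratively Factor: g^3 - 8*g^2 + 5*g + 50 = (g - 5)*(g^2 - 3*g - 10) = (g - 5)^2*(g + 2)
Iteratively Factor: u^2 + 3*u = (u)*(u + 3)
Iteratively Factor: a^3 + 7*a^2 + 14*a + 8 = (a + 1)*(a^2 + 6*a + 8) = (a + 1)*(a + 4)*(a + 2)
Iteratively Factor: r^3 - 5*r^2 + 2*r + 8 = (r - 4)*(r^2 - r - 2) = (r - 4)*(r + 1)*(r - 2)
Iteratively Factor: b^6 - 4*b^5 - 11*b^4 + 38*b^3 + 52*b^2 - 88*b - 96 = (b - 2)*(b^5 - 2*b^4 - 15*b^3 + 8*b^2 + 68*b + 48) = (b - 2)*(b + 1)*(b^4 - 3*b^3 - 12*b^2 + 20*b + 48) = (b - 3)*(b - 2)*(b + 1)*(b^3 - 12*b - 16) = (b - 3)*(b - 2)*(b + 1)*(b + 2)*(b^2 - 2*b - 8) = (b - 3)*(b - 2)*(b + 1)*(b + 2)^2*(b - 4)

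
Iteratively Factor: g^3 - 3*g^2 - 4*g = (g)*(g^2 - 3*g - 4) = g*(g + 1)*(g - 4)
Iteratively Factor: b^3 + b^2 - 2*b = (b + 2)*(b^2 - b) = (b - 1)*(b + 2)*(b)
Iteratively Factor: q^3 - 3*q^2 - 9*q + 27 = (q - 3)*(q^2 - 9) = (q - 3)*(q + 3)*(q - 3)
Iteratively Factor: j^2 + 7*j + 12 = (j + 3)*(j + 4)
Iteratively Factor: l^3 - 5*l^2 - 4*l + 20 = (l - 5)*(l^2 - 4) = (l - 5)*(l + 2)*(l - 2)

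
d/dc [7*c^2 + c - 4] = 14*c + 1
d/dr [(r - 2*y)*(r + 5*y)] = 2*r + 3*y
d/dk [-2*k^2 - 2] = -4*k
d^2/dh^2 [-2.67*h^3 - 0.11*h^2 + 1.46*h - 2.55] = -16.02*h - 0.22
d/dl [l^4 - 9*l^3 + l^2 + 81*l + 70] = 4*l^3 - 27*l^2 + 2*l + 81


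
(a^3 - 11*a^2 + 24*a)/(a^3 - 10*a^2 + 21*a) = (a - 8)/(a - 7)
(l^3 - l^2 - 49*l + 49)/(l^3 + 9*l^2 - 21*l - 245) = (l^2 - 8*l + 7)/(l^2 + 2*l - 35)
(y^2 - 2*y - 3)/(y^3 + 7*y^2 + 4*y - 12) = (y^2 - 2*y - 3)/(y^3 + 7*y^2 + 4*y - 12)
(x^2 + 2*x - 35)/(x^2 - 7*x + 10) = (x + 7)/(x - 2)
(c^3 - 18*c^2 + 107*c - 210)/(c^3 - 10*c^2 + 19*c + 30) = (c - 7)/(c + 1)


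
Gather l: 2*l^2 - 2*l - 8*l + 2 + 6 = 2*l^2 - 10*l + 8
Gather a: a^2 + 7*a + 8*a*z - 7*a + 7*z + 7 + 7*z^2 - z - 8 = a^2 + 8*a*z + 7*z^2 + 6*z - 1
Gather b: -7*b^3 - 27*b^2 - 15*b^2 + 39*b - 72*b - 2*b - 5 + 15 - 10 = -7*b^3 - 42*b^2 - 35*b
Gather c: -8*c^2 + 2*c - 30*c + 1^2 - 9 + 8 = -8*c^2 - 28*c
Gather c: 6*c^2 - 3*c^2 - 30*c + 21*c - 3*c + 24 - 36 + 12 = 3*c^2 - 12*c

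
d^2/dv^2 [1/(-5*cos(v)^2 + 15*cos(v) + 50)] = (-4*sin(v)^4 + 51*sin(v)^2 + 75*cos(v)/4 + 9*cos(3*v)/4 - 9)/(5*(sin(v)^2 + 3*cos(v) + 9)^3)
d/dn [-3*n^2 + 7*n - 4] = 7 - 6*n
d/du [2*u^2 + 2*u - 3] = 4*u + 2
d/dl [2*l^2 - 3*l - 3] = 4*l - 3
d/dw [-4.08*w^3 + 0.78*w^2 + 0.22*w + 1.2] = -12.24*w^2 + 1.56*w + 0.22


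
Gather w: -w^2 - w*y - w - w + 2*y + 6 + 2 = -w^2 + w*(-y - 2) + 2*y + 8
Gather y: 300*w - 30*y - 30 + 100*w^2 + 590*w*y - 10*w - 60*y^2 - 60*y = 100*w^2 + 290*w - 60*y^2 + y*(590*w - 90) - 30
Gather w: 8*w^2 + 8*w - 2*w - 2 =8*w^2 + 6*w - 2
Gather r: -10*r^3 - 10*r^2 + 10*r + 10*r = -10*r^3 - 10*r^2 + 20*r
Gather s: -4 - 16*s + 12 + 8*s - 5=3 - 8*s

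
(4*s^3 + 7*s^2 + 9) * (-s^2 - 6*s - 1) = -4*s^5 - 31*s^4 - 46*s^3 - 16*s^2 - 54*s - 9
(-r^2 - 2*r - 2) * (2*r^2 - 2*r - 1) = -2*r^4 - 2*r^3 + r^2 + 6*r + 2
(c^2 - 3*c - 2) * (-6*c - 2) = -6*c^3 + 16*c^2 + 18*c + 4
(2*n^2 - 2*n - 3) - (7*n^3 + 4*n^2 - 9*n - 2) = -7*n^3 - 2*n^2 + 7*n - 1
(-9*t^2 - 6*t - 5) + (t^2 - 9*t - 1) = -8*t^2 - 15*t - 6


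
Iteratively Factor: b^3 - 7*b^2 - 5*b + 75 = (b - 5)*(b^2 - 2*b - 15) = (b - 5)*(b + 3)*(b - 5)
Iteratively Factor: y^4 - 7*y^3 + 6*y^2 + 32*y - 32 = (y + 2)*(y^3 - 9*y^2 + 24*y - 16) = (y - 4)*(y + 2)*(y^2 - 5*y + 4) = (y - 4)*(y - 1)*(y + 2)*(y - 4)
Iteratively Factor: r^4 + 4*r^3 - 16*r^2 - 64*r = (r)*(r^3 + 4*r^2 - 16*r - 64) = r*(r + 4)*(r^2 - 16) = r*(r + 4)^2*(r - 4)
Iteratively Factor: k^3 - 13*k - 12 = (k + 3)*(k^2 - 3*k - 4) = (k - 4)*(k + 3)*(k + 1)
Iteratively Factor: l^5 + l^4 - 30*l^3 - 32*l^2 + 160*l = (l - 5)*(l^4 + 6*l^3 - 32*l) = l*(l - 5)*(l^3 + 6*l^2 - 32) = l*(l - 5)*(l + 4)*(l^2 + 2*l - 8) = l*(l - 5)*(l - 2)*(l + 4)*(l + 4)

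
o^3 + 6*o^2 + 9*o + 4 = (o + 1)^2*(o + 4)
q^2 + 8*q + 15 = (q + 3)*(q + 5)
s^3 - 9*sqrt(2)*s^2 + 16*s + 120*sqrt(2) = (s - 6*sqrt(2))*(s - 5*sqrt(2))*(s + 2*sqrt(2))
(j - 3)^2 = j^2 - 6*j + 9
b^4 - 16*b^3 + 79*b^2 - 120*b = b*(b - 8)*(b - 5)*(b - 3)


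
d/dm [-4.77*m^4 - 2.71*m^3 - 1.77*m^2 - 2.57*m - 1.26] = -19.08*m^3 - 8.13*m^2 - 3.54*m - 2.57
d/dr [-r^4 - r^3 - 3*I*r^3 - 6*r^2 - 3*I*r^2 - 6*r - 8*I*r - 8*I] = -4*r^3 - 3*r^2*(1 + 3*I) - 6*r*(2 + I) - 6 - 8*I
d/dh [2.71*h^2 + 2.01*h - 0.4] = 5.42*h + 2.01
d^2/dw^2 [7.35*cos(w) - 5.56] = -7.35*cos(w)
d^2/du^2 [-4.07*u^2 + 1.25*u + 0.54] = -8.14000000000000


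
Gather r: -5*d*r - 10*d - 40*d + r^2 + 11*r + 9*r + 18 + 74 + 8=-50*d + r^2 + r*(20 - 5*d) + 100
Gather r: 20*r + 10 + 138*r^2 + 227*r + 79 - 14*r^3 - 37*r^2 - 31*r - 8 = -14*r^3 + 101*r^2 + 216*r + 81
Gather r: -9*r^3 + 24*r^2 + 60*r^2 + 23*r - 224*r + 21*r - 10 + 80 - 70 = -9*r^3 + 84*r^2 - 180*r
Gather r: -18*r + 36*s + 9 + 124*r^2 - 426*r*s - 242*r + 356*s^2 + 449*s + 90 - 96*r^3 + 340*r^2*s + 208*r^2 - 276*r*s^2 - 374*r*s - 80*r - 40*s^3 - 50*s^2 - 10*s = -96*r^3 + r^2*(340*s + 332) + r*(-276*s^2 - 800*s - 340) - 40*s^3 + 306*s^2 + 475*s + 99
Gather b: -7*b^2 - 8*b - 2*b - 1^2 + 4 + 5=-7*b^2 - 10*b + 8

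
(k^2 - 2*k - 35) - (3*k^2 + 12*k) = -2*k^2 - 14*k - 35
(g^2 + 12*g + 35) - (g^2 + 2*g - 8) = 10*g + 43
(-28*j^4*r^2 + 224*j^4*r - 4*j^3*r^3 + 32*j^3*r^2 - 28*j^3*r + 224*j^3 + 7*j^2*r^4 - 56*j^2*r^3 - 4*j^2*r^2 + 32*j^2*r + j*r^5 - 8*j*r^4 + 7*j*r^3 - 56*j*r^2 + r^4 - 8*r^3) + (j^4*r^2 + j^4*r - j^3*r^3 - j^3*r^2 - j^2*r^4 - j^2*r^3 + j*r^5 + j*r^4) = -27*j^4*r^2 + 225*j^4*r - 5*j^3*r^3 + 31*j^3*r^2 - 28*j^3*r + 224*j^3 + 6*j^2*r^4 - 57*j^2*r^3 - 4*j^2*r^2 + 32*j^2*r + 2*j*r^5 - 7*j*r^4 + 7*j*r^3 - 56*j*r^2 + r^4 - 8*r^3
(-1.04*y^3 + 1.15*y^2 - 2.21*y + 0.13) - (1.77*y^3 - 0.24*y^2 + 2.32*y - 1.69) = -2.81*y^3 + 1.39*y^2 - 4.53*y + 1.82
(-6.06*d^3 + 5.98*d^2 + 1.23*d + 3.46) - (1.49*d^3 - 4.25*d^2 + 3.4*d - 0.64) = -7.55*d^3 + 10.23*d^2 - 2.17*d + 4.1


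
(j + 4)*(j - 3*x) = j^2 - 3*j*x + 4*j - 12*x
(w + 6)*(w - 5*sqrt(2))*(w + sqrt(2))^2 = w^4 - 3*sqrt(2)*w^3 + 6*w^3 - 18*sqrt(2)*w^2 - 18*w^2 - 108*w - 10*sqrt(2)*w - 60*sqrt(2)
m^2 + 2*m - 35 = (m - 5)*(m + 7)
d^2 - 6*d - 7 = (d - 7)*(d + 1)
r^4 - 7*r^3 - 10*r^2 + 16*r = r*(r - 8)*(r - 1)*(r + 2)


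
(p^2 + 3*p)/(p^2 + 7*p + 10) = p*(p + 3)/(p^2 + 7*p + 10)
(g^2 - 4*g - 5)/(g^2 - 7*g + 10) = (g + 1)/(g - 2)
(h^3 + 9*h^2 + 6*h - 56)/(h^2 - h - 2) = (h^2 + 11*h + 28)/(h + 1)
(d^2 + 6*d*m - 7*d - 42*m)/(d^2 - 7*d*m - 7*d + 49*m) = (d + 6*m)/(d - 7*m)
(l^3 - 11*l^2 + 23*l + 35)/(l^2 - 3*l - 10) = (l^2 - 6*l - 7)/(l + 2)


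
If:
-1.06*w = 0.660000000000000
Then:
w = -0.62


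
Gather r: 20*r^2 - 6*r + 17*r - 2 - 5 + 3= 20*r^2 + 11*r - 4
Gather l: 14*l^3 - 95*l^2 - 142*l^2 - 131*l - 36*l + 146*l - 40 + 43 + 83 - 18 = 14*l^3 - 237*l^2 - 21*l + 68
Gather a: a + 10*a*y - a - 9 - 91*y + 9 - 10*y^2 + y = 10*a*y - 10*y^2 - 90*y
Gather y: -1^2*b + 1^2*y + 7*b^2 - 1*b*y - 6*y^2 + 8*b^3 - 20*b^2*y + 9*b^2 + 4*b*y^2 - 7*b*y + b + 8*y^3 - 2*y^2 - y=8*b^3 + 16*b^2 + 8*y^3 + y^2*(4*b - 8) + y*(-20*b^2 - 8*b)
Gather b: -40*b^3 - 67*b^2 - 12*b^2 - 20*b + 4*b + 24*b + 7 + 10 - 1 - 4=-40*b^3 - 79*b^2 + 8*b + 12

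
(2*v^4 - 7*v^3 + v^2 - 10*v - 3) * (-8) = -16*v^4 + 56*v^3 - 8*v^2 + 80*v + 24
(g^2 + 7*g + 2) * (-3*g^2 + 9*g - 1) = -3*g^4 - 12*g^3 + 56*g^2 + 11*g - 2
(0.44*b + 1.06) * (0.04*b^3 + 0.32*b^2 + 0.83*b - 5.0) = 0.0176*b^4 + 0.1832*b^3 + 0.7044*b^2 - 1.3202*b - 5.3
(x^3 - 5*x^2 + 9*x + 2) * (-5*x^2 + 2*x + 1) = -5*x^5 + 27*x^4 - 54*x^3 + 3*x^2 + 13*x + 2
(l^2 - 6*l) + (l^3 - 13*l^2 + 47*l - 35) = l^3 - 12*l^2 + 41*l - 35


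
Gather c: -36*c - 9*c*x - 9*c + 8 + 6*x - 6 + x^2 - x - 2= c*(-9*x - 45) + x^2 + 5*x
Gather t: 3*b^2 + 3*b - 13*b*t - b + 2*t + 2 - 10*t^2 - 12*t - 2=3*b^2 + 2*b - 10*t^2 + t*(-13*b - 10)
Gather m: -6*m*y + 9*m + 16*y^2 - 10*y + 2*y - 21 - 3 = m*(9 - 6*y) + 16*y^2 - 8*y - 24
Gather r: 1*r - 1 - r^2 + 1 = -r^2 + r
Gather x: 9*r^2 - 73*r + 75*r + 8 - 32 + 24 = 9*r^2 + 2*r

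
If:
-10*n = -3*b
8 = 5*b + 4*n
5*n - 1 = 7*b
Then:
No Solution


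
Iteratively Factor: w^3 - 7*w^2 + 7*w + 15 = (w - 3)*(w^2 - 4*w - 5) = (w - 5)*(w - 3)*(w + 1)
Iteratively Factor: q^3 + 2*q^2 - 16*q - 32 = (q - 4)*(q^2 + 6*q + 8) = (q - 4)*(q + 2)*(q + 4)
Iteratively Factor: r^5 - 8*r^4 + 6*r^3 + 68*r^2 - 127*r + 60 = (r - 5)*(r^4 - 3*r^3 - 9*r^2 + 23*r - 12) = (r - 5)*(r - 1)*(r^3 - 2*r^2 - 11*r + 12) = (r - 5)*(r - 1)^2*(r^2 - r - 12) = (r - 5)*(r - 1)^2*(r + 3)*(r - 4)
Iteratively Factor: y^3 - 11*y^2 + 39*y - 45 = (y - 5)*(y^2 - 6*y + 9) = (y - 5)*(y - 3)*(y - 3)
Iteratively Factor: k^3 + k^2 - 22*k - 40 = (k + 4)*(k^2 - 3*k - 10) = (k - 5)*(k + 4)*(k + 2)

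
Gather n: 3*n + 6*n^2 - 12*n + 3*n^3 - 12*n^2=3*n^3 - 6*n^2 - 9*n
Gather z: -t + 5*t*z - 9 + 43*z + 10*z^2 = -t + 10*z^2 + z*(5*t + 43) - 9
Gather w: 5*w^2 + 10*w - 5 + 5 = 5*w^2 + 10*w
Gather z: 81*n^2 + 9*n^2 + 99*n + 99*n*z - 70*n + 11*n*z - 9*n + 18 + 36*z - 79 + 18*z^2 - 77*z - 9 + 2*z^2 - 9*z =90*n^2 + 20*n + 20*z^2 + z*(110*n - 50) - 70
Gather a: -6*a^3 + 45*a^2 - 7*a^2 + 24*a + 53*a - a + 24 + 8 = -6*a^3 + 38*a^2 + 76*a + 32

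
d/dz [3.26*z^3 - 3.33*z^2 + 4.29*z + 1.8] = 9.78*z^2 - 6.66*z + 4.29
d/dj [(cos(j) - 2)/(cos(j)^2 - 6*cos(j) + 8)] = sin(j)/(cos(j) - 4)^2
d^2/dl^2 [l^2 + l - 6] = 2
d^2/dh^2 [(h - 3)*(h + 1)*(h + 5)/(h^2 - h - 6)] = -6/(h^3 + 6*h^2 + 12*h + 8)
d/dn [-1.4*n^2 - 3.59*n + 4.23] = -2.8*n - 3.59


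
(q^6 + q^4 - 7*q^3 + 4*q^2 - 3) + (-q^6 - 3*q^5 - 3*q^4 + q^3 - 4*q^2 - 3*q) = -3*q^5 - 2*q^4 - 6*q^3 - 3*q - 3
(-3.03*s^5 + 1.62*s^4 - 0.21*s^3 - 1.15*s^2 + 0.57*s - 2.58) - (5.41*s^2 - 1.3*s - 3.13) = -3.03*s^5 + 1.62*s^4 - 0.21*s^3 - 6.56*s^2 + 1.87*s + 0.55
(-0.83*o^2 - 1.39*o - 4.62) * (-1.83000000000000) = 1.5189*o^2 + 2.5437*o + 8.4546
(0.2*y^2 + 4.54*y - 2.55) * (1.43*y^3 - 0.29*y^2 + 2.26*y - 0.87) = 0.286*y^5 + 6.4342*y^4 - 4.5111*y^3 + 10.8259*y^2 - 9.7128*y + 2.2185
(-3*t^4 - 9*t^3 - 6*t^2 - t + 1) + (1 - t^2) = -3*t^4 - 9*t^3 - 7*t^2 - t + 2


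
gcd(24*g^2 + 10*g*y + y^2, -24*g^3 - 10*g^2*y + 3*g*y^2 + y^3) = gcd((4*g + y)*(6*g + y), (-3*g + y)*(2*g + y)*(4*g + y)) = 4*g + y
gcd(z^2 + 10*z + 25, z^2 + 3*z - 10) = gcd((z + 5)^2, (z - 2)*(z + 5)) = z + 5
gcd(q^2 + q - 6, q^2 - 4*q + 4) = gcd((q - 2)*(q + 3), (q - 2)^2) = q - 2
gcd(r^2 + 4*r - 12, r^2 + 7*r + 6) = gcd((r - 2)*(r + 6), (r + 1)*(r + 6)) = r + 6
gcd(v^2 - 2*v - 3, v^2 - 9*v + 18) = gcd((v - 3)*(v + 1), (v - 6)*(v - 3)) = v - 3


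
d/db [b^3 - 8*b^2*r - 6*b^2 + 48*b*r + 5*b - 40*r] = 3*b^2 - 16*b*r - 12*b + 48*r + 5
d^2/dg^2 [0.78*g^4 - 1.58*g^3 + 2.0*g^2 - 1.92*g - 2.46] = 9.36*g^2 - 9.48*g + 4.0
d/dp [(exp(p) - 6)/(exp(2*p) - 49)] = (-2*(exp(p) - 6)*exp(p) + exp(2*p) - 49)*exp(p)/(exp(2*p) - 49)^2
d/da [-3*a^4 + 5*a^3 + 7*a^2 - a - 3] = -12*a^3 + 15*a^2 + 14*a - 1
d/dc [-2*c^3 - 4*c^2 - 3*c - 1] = -6*c^2 - 8*c - 3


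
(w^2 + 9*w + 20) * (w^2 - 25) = w^4 + 9*w^3 - 5*w^2 - 225*w - 500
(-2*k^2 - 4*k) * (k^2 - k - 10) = -2*k^4 - 2*k^3 + 24*k^2 + 40*k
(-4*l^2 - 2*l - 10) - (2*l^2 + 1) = -6*l^2 - 2*l - 11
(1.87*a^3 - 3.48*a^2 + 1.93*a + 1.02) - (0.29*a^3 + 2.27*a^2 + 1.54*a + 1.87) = 1.58*a^3 - 5.75*a^2 + 0.39*a - 0.85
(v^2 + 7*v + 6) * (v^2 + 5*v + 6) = v^4 + 12*v^3 + 47*v^2 + 72*v + 36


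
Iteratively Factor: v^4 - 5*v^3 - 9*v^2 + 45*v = (v - 5)*(v^3 - 9*v) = (v - 5)*(v + 3)*(v^2 - 3*v) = (v - 5)*(v - 3)*(v + 3)*(v)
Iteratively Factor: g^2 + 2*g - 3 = (g - 1)*(g + 3)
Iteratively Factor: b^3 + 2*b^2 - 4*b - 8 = (b + 2)*(b^2 - 4) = (b - 2)*(b + 2)*(b + 2)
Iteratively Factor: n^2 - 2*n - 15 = (n + 3)*(n - 5)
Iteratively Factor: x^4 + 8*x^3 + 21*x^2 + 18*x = (x + 2)*(x^3 + 6*x^2 + 9*x) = x*(x + 2)*(x^2 + 6*x + 9) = x*(x + 2)*(x + 3)*(x + 3)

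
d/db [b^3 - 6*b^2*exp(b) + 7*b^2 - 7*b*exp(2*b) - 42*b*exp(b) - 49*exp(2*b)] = -6*b^2*exp(b) + 3*b^2 - 14*b*exp(2*b) - 54*b*exp(b) + 14*b - 105*exp(2*b) - 42*exp(b)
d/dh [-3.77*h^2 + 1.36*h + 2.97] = 1.36 - 7.54*h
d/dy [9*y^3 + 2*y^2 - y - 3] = 27*y^2 + 4*y - 1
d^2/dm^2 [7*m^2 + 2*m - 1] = 14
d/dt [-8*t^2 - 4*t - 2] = -16*t - 4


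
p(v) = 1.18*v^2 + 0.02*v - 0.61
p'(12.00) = 28.34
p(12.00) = 169.55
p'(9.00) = 21.26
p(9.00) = 95.15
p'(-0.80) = -1.87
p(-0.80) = 0.13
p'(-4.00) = -9.42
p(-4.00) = 18.19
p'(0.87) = 2.07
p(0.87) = 0.30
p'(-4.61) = -10.86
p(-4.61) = 24.38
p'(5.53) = 13.07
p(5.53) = 35.59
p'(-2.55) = -6.00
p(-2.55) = 7.01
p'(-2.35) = -5.53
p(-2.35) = 5.86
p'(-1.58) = -3.71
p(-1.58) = 2.30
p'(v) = 2.36*v + 0.02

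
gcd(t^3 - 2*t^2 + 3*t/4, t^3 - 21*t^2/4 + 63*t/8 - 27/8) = t - 3/2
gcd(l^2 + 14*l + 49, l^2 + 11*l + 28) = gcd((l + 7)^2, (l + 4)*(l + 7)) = l + 7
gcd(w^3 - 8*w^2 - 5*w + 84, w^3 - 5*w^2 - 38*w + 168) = w^2 - 11*w + 28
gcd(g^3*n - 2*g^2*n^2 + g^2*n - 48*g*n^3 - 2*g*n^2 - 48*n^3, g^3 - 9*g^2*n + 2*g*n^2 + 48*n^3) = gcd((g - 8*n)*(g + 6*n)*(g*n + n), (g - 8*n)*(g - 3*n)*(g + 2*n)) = g - 8*n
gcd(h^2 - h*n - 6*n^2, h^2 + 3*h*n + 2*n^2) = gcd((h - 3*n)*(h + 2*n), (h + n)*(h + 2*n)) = h + 2*n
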